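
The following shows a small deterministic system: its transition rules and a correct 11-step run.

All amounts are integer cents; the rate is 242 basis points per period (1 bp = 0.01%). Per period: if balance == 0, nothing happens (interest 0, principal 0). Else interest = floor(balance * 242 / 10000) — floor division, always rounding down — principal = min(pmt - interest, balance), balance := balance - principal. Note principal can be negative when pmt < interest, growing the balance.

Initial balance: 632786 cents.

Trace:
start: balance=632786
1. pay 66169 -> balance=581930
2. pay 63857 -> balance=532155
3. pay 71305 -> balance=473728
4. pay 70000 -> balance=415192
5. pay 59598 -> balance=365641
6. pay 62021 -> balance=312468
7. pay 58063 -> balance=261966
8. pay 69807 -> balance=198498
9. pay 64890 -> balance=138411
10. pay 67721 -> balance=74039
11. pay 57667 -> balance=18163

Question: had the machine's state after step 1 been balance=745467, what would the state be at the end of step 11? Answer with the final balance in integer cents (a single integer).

state after step 1 := balance=745467
2. pay 63857 -> balance=699650
3. pay 71305 -> balance=645276
4. pay 70000 -> balance=590891
5. pay 59598 -> balance=545592
6. pay 62021 -> balance=496774
7. pay 58063 -> balance=450732
8. pay 69807 -> balance=391832
9. pay 64890 -> balance=336424
10. pay 67721 -> balance=276844
11. pay 57667 -> balance=225876

225876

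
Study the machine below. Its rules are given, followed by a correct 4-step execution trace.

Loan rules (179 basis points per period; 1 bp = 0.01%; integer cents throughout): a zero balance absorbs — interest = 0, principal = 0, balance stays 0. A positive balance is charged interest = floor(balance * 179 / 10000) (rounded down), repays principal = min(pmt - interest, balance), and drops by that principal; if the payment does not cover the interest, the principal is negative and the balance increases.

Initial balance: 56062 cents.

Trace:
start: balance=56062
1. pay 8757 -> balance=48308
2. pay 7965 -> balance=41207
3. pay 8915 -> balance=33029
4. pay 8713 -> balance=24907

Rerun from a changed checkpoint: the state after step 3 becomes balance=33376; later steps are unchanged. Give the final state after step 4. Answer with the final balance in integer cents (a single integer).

state after step 3 := balance=33376
4. pay 8713 -> balance=25260

25260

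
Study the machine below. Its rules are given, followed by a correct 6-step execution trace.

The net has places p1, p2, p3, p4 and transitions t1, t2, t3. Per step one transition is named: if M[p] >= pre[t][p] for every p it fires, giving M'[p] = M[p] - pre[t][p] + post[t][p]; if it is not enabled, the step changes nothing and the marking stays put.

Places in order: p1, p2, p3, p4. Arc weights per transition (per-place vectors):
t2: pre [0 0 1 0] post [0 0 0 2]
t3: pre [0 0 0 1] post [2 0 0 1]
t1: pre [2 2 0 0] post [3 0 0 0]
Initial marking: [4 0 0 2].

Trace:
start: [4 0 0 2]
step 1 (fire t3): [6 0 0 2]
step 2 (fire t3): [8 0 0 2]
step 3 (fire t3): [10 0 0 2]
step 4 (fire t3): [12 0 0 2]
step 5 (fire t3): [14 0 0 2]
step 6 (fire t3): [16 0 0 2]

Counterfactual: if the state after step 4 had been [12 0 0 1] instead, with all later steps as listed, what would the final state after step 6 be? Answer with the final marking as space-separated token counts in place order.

state after step 4 := [12 0 0 1]
step 5 (fire t3): [14 0 0 1]
step 6 (fire t3): [16 0 0 1]

16 0 0 1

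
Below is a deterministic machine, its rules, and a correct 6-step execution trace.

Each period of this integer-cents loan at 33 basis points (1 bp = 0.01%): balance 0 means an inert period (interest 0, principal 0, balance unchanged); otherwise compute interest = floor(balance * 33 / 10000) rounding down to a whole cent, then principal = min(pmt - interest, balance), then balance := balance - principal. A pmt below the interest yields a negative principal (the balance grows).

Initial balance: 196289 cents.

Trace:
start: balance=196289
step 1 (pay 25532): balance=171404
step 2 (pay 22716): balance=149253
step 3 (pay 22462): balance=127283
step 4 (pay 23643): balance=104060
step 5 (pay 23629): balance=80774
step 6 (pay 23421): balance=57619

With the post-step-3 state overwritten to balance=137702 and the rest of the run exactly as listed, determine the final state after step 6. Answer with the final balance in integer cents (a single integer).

68141

state after step 3 := balance=137702
step 4 (pay 23643): balance=114513
step 5 (pay 23629): balance=91261
step 6 (pay 23421): balance=68141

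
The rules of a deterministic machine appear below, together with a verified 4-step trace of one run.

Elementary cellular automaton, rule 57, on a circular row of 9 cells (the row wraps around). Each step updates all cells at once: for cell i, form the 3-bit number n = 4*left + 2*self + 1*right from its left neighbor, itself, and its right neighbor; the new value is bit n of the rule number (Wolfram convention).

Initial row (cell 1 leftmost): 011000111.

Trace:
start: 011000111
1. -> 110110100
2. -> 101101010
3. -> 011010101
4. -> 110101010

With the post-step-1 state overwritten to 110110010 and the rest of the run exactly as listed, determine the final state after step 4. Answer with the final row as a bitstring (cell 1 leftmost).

state after step 1 := 110110010
2. -> 101101001
3. -> 011010101
4. -> 110101010

110101010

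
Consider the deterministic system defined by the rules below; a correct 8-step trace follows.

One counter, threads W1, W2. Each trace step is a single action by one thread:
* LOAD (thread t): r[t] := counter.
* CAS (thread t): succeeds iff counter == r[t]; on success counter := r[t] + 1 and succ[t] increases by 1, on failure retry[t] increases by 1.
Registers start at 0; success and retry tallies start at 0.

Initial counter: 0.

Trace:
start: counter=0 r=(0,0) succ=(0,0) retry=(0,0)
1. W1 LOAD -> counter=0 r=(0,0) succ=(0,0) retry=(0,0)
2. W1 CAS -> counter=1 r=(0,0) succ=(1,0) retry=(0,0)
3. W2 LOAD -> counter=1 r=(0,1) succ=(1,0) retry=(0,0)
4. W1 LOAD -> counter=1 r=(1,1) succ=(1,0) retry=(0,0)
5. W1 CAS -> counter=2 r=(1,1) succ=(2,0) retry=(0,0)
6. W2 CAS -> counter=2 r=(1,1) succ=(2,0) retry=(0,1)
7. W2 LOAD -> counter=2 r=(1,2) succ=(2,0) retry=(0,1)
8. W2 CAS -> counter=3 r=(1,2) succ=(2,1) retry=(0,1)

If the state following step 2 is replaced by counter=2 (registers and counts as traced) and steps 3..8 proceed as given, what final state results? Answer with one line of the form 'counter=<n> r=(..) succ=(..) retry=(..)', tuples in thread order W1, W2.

state after step 2 := counter=2 r=(0,0) succ=(1,0) retry=(0,0)
3. W2 LOAD -> counter=2 r=(0,2) succ=(1,0) retry=(0,0)
4. W1 LOAD -> counter=2 r=(2,2) succ=(1,0) retry=(0,0)
5. W1 CAS -> counter=3 r=(2,2) succ=(2,0) retry=(0,0)
6. W2 CAS -> counter=3 r=(2,2) succ=(2,0) retry=(0,1)
7. W2 LOAD -> counter=3 r=(2,3) succ=(2,0) retry=(0,1)
8. W2 CAS -> counter=4 r=(2,3) succ=(2,1) retry=(0,1)

counter=4 r=(2,3) succ=(2,1) retry=(0,1)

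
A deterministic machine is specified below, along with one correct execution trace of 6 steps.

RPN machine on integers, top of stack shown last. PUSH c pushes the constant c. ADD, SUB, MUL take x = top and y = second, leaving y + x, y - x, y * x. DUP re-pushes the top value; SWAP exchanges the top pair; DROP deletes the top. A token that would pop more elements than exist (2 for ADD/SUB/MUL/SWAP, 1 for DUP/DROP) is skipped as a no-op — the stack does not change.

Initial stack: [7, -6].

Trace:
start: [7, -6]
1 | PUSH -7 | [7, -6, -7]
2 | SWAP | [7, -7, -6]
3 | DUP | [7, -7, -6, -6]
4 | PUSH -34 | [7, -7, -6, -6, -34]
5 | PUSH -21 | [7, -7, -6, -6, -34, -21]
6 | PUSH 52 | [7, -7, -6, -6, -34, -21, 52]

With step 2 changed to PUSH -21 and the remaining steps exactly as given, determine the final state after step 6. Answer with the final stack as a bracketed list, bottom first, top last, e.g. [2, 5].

[7, -6, -7, -21, -21, -34, -21, 52]

(re-executing from step 2 with the substitution; state before step 2: [7, -6, -7])
2 | PUSH -21 | [7, -6, -7, -21]
3 | DUP | [7, -6, -7, -21, -21]
4 | PUSH -34 | [7, -6, -7, -21, -21, -34]
5 | PUSH -21 | [7, -6, -7, -21, -21, -34, -21]
6 | PUSH 52 | [7, -6, -7, -21, -21, -34, -21, 52]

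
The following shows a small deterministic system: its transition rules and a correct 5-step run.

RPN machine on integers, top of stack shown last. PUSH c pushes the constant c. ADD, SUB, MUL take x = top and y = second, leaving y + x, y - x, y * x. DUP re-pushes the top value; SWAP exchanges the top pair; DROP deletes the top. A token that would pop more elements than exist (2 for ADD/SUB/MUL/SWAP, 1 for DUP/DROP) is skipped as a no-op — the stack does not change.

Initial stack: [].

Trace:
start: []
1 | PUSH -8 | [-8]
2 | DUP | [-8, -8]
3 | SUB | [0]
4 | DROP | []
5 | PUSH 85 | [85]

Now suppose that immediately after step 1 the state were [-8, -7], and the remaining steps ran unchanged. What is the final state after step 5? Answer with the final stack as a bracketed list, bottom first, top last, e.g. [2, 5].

[-8, 85]

state after step 1 := [-8, -7]
2 | DUP | [-8, -7, -7]
3 | SUB | [-8, 0]
4 | DROP | [-8]
5 | PUSH 85 | [-8, 85]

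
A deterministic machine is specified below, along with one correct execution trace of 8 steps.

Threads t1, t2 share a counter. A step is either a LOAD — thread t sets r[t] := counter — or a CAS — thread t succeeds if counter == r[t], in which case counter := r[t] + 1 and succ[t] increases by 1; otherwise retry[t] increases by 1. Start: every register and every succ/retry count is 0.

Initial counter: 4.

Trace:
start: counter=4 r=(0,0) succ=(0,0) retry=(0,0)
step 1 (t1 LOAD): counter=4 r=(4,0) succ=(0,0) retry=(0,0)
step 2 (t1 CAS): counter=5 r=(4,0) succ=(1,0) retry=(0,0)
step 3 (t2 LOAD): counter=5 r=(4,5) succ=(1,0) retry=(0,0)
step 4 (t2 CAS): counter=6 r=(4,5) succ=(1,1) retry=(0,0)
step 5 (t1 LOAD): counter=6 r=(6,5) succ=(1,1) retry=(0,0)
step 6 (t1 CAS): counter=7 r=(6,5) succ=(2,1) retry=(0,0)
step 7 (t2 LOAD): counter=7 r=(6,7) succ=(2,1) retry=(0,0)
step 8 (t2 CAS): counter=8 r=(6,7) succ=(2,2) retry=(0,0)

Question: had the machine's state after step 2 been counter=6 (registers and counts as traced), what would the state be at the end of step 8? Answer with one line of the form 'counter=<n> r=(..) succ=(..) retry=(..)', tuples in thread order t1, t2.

state after step 2 := counter=6 r=(4,0) succ=(1,0) retry=(0,0)
step 3 (t2 LOAD): counter=6 r=(4,6) succ=(1,0) retry=(0,0)
step 4 (t2 CAS): counter=7 r=(4,6) succ=(1,1) retry=(0,0)
step 5 (t1 LOAD): counter=7 r=(7,6) succ=(1,1) retry=(0,0)
step 6 (t1 CAS): counter=8 r=(7,6) succ=(2,1) retry=(0,0)
step 7 (t2 LOAD): counter=8 r=(7,8) succ=(2,1) retry=(0,0)
step 8 (t2 CAS): counter=9 r=(7,8) succ=(2,2) retry=(0,0)

counter=9 r=(7,8) succ=(2,2) retry=(0,0)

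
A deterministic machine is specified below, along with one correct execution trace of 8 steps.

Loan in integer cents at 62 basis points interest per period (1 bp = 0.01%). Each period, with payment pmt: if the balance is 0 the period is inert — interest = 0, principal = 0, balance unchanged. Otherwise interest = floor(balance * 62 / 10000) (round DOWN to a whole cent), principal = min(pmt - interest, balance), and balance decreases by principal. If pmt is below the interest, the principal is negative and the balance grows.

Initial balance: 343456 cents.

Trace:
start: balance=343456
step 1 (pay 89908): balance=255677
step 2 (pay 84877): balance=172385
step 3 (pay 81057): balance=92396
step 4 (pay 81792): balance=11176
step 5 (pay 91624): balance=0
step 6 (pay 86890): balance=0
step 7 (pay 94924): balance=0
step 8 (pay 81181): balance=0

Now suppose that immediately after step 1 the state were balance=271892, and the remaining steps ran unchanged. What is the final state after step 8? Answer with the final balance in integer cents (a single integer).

0

state after step 1 := balance=271892
step 2 (pay 84877): balance=188700
step 3 (pay 81057): balance=108812
step 4 (pay 81792): balance=27694
step 5 (pay 91624): balance=0
step 6 (pay 86890): balance=0
step 7 (pay 94924): balance=0
step 8 (pay 81181): balance=0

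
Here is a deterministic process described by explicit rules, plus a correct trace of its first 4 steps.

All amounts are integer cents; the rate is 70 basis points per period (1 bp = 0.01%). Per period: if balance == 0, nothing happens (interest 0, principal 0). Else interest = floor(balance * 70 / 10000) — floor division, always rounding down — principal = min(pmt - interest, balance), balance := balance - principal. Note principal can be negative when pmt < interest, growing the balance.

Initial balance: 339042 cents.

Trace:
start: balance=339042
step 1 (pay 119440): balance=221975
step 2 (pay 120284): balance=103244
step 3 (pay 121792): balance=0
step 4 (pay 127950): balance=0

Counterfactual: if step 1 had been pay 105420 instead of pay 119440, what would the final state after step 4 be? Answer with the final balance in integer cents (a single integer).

(re-executing from step 1 with the substitution; state before step 1: balance=339042)
step 1 (pay 105420): balance=235995
step 2 (pay 120284): balance=117362
step 3 (pay 121792): balance=0
step 4 (pay 127950): balance=0

0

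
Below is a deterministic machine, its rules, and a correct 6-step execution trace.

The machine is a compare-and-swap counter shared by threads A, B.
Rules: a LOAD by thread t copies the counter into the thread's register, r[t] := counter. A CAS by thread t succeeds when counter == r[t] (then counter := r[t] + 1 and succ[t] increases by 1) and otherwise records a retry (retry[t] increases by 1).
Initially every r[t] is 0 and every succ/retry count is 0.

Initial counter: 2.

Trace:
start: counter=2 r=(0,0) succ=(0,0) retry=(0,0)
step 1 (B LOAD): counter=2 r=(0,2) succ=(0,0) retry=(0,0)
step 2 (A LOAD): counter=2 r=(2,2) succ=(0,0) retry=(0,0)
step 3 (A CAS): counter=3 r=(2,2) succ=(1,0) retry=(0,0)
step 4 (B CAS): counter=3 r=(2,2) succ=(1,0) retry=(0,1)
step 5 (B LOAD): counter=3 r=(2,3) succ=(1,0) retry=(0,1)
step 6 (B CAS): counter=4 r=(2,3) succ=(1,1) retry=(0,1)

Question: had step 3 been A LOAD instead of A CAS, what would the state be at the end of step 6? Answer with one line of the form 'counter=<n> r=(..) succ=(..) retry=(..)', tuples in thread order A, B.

(re-executing from step 3 with the substitution; state before step 3: counter=2 r=(2,2) succ=(0,0) retry=(0,0))
step 3 (A LOAD): counter=2 r=(2,2) succ=(0,0) retry=(0,0)
step 4 (B CAS): counter=3 r=(2,2) succ=(0,1) retry=(0,0)
step 5 (B LOAD): counter=3 r=(2,3) succ=(0,1) retry=(0,0)
step 6 (B CAS): counter=4 r=(2,3) succ=(0,2) retry=(0,0)

counter=4 r=(2,3) succ=(0,2) retry=(0,0)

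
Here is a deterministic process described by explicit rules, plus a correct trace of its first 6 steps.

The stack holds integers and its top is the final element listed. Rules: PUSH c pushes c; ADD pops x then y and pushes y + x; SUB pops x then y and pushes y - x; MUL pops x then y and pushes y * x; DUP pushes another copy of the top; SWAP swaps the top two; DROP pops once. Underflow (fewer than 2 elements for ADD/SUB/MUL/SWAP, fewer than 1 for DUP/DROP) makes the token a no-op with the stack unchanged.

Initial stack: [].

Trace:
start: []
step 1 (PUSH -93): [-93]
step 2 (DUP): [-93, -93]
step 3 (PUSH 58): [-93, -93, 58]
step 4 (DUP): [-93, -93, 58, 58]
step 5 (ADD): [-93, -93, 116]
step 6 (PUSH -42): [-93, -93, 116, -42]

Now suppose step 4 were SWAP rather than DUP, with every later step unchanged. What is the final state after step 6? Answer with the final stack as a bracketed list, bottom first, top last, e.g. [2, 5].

[-93, -35, -42]

(re-executing from step 4 with the substitution; state before step 4: [-93, -93, 58])
step 4 (SWAP): [-93, 58, -93]
step 5 (ADD): [-93, -35]
step 6 (PUSH -42): [-93, -35, -42]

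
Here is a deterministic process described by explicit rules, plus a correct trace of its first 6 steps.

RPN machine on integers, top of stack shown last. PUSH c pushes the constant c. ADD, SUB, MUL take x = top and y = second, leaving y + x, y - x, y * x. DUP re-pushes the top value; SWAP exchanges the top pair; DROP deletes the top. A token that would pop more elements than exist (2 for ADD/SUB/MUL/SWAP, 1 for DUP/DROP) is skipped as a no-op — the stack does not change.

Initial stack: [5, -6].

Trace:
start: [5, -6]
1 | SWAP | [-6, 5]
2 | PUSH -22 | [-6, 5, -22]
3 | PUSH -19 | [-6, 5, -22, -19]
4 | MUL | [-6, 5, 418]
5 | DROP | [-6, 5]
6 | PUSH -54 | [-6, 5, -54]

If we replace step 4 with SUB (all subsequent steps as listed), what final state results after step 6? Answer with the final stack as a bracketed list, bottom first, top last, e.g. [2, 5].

[-6, 5, -54]

(re-executing from step 4 with the substitution; state before step 4: [-6, 5, -22, -19])
4 | SUB | [-6, 5, -3]
5 | DROP | [-6, 5]
6 | PUSH -54 | [-6, 5, -54]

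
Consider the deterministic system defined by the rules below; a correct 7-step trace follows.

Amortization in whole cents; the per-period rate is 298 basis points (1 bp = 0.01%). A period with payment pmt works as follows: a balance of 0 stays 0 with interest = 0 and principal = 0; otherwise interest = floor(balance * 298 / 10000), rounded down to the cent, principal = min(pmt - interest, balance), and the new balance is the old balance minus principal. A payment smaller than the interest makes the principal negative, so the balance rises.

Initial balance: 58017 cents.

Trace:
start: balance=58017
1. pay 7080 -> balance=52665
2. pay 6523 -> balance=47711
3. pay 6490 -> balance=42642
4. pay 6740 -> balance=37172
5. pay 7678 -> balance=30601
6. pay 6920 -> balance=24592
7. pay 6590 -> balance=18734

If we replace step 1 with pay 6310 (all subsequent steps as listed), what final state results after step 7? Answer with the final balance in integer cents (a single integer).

19654

(re-executing from step 1 with the substitution; state before step 1: balance=58017)
1. pay 6310 -> balance=53435
2. pay 6523 -> balance=48504
3. pay 6490 -> balance=43459
4. pay 6740 -> balance=38014
5. pay 7678 -> balance=31468
6. pay 6920 -> balance=25485
7. pay 6590 -> balance=19654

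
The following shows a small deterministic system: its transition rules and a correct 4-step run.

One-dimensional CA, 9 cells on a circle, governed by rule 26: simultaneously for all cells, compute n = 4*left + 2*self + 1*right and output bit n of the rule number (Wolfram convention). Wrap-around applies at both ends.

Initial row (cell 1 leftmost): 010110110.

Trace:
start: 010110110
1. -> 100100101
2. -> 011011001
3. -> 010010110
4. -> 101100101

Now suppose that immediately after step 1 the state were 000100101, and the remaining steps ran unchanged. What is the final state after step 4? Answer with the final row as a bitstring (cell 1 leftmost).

state after step 1 := 000100101
2. -> 101011000
3. -> 000010101
4. -> 100100000

100100000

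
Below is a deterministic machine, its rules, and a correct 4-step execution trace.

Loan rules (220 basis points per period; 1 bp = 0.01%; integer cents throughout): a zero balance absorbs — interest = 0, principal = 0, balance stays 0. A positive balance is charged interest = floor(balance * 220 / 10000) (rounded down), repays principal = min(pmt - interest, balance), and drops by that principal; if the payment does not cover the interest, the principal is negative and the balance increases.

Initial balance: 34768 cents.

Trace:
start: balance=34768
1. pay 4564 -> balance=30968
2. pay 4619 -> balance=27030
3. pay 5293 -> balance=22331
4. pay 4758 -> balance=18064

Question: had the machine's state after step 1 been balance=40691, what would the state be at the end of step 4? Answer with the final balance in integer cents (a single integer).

28443

state after step 1 := balance=40691
2. pay 4619 -> balance=36967
3. pay 5293 -> balance=32487
4. pay 4758 -> balance=28443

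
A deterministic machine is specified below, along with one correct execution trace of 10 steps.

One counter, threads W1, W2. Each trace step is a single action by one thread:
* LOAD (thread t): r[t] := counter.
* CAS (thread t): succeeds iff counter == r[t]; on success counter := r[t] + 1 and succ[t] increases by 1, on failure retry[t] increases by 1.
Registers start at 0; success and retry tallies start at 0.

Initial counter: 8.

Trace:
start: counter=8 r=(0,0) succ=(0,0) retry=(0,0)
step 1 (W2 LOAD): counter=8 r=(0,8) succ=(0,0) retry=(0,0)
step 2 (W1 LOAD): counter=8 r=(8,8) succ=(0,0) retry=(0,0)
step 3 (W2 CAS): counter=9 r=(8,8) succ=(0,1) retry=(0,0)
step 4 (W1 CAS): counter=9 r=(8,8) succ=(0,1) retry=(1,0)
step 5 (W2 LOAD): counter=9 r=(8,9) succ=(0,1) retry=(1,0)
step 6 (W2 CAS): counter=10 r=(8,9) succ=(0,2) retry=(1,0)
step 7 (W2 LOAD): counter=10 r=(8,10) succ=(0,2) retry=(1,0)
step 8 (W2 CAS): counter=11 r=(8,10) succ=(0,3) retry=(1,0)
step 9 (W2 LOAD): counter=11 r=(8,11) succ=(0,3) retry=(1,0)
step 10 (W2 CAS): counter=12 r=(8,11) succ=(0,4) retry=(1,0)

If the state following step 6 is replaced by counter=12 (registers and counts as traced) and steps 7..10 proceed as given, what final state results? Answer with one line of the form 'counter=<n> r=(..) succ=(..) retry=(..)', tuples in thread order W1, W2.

state after step 6 := counter=12 r=(8,9) succ=(0,2) retry=(1,0)
step 7 (W2 LOAD): counter=12 r=(8,12) succ=(0,2) retry=(1,0)
step 8 (W2 CAS): counter=13 r=(8,12) succ=(0,3) retry=(1,0)
step 9 (W2 LOAD): counter=13 r=(8,13) succ=(0,3) retry=(1,0)
step 10 (W2 CAS): counter=14 r=(8,13) succ=(0,4) retry=(1,0)

counter=14 r=(8,13) succ=(0,4) retry=(1,0)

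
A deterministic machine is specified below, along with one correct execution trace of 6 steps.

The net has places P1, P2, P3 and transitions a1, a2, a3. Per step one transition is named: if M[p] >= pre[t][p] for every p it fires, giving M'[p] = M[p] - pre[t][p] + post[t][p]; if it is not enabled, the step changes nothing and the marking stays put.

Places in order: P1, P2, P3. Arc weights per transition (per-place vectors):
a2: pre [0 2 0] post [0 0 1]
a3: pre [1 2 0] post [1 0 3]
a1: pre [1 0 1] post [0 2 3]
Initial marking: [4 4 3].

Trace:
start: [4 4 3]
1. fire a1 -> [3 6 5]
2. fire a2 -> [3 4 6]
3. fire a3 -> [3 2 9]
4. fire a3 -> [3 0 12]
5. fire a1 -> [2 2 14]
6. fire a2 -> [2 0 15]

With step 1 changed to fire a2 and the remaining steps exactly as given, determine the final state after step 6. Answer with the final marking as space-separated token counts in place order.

(re-executing from step 1 with the substitution; state before step 1: [4 4 3])
1. fire a2 -> [4 2 4]
2. fire a2 -> [4 0 5]
3. fire a3 -> [4 0 5]
4. fire a3 -> [4 0 5]
5. fire a1 -> [3 2 7]
6. fire a2 -> [3 0 8]

3 0 8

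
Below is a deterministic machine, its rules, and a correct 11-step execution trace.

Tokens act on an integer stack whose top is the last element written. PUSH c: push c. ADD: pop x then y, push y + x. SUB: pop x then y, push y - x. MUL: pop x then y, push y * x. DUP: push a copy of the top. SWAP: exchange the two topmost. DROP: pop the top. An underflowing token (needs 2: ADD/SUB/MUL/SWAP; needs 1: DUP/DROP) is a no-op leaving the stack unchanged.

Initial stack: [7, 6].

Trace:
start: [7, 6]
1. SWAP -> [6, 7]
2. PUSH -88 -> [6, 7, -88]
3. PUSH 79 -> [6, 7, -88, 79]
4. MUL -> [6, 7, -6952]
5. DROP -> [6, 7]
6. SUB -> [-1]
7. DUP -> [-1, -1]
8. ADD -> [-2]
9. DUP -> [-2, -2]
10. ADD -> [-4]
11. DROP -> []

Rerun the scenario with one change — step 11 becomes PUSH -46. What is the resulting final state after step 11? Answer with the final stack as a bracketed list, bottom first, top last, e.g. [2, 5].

[-4, -46]

(re-executing from step 11 with the substitution; state before step 11: [-4])
11. PUSH -46 -> [-4, -46]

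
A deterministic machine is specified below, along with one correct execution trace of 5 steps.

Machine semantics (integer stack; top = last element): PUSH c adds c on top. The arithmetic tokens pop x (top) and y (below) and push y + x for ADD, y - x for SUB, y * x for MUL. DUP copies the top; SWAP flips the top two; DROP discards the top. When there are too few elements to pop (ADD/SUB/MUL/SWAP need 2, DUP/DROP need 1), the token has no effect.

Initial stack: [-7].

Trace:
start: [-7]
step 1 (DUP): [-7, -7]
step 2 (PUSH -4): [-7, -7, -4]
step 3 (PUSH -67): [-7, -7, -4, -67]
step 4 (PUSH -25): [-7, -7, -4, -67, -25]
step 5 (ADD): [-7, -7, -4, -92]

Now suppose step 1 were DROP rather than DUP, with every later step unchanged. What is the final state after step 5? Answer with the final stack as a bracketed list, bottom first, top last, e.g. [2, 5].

(re-executing from step 1 with the substitution; state before step 1: [-7])
step 1 (DROP): []
step 2 (PUSH -4): [-4]
step 3 (PUSH -67): [-4, -67]
step 4 (PUSH -25): [-4, -67, -25]
step 5 (ADD): [-4, -92]

[-4, -92]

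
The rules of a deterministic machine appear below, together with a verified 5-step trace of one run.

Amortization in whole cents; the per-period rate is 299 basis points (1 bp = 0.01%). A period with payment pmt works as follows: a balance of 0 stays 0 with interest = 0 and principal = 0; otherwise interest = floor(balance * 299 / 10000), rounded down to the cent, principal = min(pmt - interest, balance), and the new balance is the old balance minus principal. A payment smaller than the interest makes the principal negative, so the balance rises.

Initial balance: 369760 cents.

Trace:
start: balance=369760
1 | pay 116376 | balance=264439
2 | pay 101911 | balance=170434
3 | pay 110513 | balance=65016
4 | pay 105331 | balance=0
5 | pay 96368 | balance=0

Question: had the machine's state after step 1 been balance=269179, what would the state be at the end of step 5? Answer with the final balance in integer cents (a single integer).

state after step 1 := balance=269179
2 | pay 101911 | balance=175316
3 | pay 110513 | balance=70044
4 | pay 105331 | balance=0
5 | pay 96368 | balance=0

0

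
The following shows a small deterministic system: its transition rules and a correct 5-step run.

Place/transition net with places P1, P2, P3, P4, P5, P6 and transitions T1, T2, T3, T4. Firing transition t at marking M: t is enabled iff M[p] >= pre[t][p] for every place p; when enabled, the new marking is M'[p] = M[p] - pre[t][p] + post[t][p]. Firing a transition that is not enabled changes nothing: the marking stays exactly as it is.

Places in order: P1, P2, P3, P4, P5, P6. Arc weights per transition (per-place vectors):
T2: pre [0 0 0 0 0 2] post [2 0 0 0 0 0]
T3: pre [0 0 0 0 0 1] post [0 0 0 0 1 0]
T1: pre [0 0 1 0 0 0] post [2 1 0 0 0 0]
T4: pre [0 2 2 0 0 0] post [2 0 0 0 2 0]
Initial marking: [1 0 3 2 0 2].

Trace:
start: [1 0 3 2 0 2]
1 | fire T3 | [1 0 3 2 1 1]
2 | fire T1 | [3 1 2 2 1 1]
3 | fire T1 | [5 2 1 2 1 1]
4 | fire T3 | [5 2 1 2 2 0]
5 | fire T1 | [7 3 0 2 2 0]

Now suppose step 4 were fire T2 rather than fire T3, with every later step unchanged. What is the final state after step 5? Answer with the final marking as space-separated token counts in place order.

(re-executing from step 4 with the substitution; state before step 4: [5 2 1 2 1 1])
4 | fire T2 | [5 2 1 2 1 1]
5 | fire T1 | [7 3 0 2 1 1]

7 3 0 2 1 1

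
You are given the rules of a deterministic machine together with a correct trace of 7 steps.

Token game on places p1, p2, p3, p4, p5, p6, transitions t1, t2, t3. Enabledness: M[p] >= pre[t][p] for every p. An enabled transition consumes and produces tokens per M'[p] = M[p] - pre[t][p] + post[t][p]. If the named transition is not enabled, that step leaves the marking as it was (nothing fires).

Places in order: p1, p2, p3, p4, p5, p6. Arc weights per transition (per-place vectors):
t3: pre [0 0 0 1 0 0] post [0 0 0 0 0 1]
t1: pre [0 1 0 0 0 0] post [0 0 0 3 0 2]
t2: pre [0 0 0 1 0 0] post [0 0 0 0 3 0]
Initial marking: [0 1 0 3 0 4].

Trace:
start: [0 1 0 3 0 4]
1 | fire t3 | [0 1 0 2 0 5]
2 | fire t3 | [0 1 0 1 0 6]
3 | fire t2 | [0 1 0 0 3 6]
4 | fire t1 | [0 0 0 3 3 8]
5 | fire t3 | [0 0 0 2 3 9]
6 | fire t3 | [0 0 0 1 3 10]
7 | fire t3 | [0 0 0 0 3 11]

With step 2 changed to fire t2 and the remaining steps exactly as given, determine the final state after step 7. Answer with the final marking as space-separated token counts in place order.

(re-executing from step 2 with the substitution; state before step 2: [0 1 0 2 0 5])
2 | fire t2 | [0 1 0 1 3 5]
3 | fire t2 | [0 1 0 0 6 5]
4 | fire t1 | [0 0 0 3 6 7]
5 | fire t3 | [0 0 0 2 6 8]
6 | fire t3 | [0 0 0 1 6 9]
7 | fire t3 | [0 0 0 0 6 10]

0 0 0 0 6 10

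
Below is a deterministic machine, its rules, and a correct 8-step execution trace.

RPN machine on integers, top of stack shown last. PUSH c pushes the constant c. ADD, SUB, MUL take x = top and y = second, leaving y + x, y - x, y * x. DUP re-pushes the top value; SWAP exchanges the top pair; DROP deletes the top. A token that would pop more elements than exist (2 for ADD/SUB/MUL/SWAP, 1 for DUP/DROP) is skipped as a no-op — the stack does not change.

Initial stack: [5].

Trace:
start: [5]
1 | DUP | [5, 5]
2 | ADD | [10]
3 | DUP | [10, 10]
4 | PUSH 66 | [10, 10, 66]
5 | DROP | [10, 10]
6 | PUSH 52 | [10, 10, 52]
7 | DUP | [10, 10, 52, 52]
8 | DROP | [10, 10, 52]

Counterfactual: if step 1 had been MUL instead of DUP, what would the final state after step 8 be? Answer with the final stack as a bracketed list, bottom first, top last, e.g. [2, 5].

(re-executing from step 1 with the substitution; state before step 1: [5])
1 | MUL | [5]
2 | ADD | [5]
3 | DUP | [5, 5]
4 | PUSH 66 | [5, 5, 66]
5 | DROP | [5, 5]
6 | PUSH 52 | [5, 5, 52]
7 | DUP | [5, 5, 52, 52]
8 | DROP | [5, 5, 52]

[5, 5, 52]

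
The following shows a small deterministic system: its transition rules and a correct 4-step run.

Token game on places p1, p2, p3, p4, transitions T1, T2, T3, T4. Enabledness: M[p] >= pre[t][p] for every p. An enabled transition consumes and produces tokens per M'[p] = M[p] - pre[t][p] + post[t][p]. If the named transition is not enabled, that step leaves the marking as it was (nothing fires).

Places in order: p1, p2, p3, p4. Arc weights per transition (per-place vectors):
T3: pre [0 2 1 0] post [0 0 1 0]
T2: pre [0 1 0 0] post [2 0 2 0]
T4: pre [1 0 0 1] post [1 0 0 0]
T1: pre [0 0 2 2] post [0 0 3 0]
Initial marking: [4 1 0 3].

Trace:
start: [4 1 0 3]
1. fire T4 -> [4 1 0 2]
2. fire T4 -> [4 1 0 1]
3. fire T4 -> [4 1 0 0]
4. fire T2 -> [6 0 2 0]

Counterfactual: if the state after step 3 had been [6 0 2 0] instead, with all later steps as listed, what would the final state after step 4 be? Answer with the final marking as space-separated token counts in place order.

state after step 3 := [6 0 2 0]
4. fire T2 -> [6 0 2 0]

6 0 2 0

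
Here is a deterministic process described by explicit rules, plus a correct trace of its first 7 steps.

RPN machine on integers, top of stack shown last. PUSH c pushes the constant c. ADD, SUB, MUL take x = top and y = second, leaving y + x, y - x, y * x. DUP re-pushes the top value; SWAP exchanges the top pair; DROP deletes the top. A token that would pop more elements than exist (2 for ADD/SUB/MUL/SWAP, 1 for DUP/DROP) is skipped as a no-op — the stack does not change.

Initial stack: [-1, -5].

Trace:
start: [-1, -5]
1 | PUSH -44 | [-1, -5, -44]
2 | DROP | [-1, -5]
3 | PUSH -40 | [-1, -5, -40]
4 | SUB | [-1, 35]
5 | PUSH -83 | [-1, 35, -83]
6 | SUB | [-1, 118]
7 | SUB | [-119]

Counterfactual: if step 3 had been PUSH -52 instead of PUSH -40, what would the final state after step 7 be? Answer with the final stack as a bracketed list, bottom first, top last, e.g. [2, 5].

[-131]

(re-executing from step 3 with the substitution; state before step 3: [-1, -5])
3 | PUSH -52 | [-1, -5, -52]
4 | SUB | [-1, 47]
5 | PUSH -83 | [-1, 47, -83]
6 | SUB | [-1, 130]
7 | SUB | [-131]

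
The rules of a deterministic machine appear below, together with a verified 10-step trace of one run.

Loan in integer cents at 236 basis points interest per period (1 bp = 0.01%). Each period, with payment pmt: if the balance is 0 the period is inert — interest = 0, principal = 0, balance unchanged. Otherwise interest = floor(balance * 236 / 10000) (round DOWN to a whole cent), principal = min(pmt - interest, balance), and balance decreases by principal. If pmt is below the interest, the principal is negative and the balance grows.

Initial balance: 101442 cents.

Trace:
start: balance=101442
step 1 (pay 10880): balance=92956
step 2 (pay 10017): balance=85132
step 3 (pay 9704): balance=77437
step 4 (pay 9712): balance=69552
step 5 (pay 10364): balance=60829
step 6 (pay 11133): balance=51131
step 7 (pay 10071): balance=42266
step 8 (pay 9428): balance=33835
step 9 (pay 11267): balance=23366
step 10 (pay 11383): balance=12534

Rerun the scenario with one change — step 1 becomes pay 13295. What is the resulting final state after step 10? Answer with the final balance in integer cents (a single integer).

9553

(re-executing from step 1 with the substitution; state before step 1: balance=101442)
step 1 (pay 13295): balance=90541
step 2 (pay 10017): balance=82660
step 3 (pay 9704): balance=74906
step 4 (pay 9712): balance=66961
step 5 (pay 10364): balance=58177
step 6 (pay 11133): balance=48416
step 7 (pay 10071): balance=39487
step 8 (pay 9428): balance=30990
step 9 (pay 11267): balance=20454
step 10 (pay 11383): balance=9553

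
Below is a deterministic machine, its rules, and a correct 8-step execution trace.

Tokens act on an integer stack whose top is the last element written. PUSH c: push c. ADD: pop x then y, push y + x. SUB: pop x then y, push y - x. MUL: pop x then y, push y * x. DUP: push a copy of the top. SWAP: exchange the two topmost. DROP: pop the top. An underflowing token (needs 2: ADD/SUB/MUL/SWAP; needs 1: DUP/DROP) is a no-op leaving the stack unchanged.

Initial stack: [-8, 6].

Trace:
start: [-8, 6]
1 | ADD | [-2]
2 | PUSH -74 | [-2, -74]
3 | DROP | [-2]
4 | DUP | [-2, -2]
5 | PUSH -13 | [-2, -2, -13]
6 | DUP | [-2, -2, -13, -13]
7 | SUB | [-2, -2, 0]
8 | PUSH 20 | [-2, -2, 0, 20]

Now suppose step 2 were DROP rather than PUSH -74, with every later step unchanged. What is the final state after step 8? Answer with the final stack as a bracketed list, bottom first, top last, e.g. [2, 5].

[0, 20]

(re-executing from step 2 with the substitution; state before step 2: [-2])
2 | DROP | []
3 | DROP | []
4 | DUP | []
5 | PUSH -13 | [-13]
6 | DUP | [-13, -13]
7 | SUB | [0]
8 | PUSH 20 | [0, 20]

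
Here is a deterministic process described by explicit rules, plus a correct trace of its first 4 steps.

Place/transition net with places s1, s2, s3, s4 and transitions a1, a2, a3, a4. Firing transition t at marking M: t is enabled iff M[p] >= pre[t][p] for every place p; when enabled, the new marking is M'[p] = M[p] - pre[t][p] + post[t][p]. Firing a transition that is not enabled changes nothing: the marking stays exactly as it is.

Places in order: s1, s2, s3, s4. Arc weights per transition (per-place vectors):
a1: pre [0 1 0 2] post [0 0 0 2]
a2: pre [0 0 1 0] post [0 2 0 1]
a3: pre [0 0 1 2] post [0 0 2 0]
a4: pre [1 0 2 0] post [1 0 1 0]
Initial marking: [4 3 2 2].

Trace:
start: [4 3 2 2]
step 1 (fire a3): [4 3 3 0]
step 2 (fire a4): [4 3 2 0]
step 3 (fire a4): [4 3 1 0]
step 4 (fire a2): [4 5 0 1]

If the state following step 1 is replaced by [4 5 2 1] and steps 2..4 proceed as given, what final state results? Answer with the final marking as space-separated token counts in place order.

state after step 1 := [4 5 2 1]
step 2 (fire a4): [4 5 1 1]
step 3 (fire a4): [4 5 1 1]
step 4 (fire a2): [4 7 0 2]

4 7 0 2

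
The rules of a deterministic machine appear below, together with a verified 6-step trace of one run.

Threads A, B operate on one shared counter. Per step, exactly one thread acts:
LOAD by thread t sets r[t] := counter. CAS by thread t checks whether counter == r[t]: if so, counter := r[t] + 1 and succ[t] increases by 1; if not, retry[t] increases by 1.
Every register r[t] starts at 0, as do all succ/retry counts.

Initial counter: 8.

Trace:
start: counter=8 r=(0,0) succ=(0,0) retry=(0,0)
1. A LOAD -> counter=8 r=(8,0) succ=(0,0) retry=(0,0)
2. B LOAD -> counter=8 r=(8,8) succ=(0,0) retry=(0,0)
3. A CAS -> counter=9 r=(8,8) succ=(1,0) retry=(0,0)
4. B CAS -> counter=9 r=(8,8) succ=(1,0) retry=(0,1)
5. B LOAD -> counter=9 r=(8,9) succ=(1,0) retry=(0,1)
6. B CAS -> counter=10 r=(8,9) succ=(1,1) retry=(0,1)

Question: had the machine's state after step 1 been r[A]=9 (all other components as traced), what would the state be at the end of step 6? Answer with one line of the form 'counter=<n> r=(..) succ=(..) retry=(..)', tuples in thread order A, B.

state after step 1 := counter=8 r=(9,0) succ=(0,0) retry=(0,0)
2. B LOAD -> counter=8 r=(9,8) succ=(0,0) retry=(0,0)
3. A CAS -> counter=8 r=(9,8) succ=(0,0) retry=(1,0)
4. B CAS -> counter=9 r=(9,8) succ=(0,1) retry=(1,0)
5. B LOAD -> counter=9 r=(9,9) succ=(0,1) retry=(1,0)
6. B CAS -> counter=10 r=(9,9) succ=(0,2) retry=(1,0)

counter=10 r=(9,9) succ=(0,2) retry=(1,0)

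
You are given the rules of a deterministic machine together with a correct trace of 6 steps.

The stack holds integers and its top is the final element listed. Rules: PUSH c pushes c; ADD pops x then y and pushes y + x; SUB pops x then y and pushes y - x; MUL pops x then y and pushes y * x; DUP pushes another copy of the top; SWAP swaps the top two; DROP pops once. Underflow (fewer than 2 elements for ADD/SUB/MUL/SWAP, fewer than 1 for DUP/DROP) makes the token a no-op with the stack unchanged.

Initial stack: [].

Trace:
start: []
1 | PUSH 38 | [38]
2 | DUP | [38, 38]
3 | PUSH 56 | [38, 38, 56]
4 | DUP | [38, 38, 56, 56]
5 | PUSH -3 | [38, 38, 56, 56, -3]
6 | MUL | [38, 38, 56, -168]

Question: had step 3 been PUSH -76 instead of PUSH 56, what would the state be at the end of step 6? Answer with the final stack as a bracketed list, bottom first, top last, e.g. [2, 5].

(re-executing from step 3 with the substitution; state before step 3: [38, 38])
3 | PUSH -76 | [38, 38, -76]
4 | DUP | [38, 38, -76, -76]
5 | PUSH -3 | [38, 38, -76, -76, -3]
6 | MUL | [38, 38, -76, 228]

[38, 38, -76, 228]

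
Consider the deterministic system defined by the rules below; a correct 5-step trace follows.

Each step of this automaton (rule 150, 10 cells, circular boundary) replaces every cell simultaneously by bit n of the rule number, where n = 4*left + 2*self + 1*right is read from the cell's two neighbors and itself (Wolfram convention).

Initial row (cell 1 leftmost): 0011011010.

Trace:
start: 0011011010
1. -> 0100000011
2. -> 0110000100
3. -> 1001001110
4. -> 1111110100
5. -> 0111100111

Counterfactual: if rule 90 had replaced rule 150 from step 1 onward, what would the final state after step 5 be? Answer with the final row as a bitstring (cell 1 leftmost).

(re-executing steps 1..5 under rule 90; state before step 1: 0011011010)
1. -> 0111011001
2. -> 0101011110
3. -> 1000010011
4. -> 1100101110
5. -> 1111001010

1111001010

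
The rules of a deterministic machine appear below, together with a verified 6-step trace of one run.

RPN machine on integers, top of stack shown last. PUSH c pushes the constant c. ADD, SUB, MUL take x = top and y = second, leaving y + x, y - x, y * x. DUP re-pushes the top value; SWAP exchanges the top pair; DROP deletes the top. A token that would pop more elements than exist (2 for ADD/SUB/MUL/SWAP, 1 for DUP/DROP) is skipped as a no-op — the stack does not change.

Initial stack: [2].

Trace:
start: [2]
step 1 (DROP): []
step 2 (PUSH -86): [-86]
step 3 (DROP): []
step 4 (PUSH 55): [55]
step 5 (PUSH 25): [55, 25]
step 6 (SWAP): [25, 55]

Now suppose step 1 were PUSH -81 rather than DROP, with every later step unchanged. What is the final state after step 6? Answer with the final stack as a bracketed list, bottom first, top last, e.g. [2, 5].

(re-executing from step 1 with the substitution; state before step 1: [2])
step 1 (PUSH -81): [2, -81]
step 2 (PUSH -86): [2, -81, -86]
step 3 (DROP): [2, -81]
step 4 (PUSH 55): [2, -81, 55]
step 5 (PUSH 25): [2, -81, 55, 25]
step 6 (SWAP): [2, -81, 25, 55]

[2, -81, 25, 55]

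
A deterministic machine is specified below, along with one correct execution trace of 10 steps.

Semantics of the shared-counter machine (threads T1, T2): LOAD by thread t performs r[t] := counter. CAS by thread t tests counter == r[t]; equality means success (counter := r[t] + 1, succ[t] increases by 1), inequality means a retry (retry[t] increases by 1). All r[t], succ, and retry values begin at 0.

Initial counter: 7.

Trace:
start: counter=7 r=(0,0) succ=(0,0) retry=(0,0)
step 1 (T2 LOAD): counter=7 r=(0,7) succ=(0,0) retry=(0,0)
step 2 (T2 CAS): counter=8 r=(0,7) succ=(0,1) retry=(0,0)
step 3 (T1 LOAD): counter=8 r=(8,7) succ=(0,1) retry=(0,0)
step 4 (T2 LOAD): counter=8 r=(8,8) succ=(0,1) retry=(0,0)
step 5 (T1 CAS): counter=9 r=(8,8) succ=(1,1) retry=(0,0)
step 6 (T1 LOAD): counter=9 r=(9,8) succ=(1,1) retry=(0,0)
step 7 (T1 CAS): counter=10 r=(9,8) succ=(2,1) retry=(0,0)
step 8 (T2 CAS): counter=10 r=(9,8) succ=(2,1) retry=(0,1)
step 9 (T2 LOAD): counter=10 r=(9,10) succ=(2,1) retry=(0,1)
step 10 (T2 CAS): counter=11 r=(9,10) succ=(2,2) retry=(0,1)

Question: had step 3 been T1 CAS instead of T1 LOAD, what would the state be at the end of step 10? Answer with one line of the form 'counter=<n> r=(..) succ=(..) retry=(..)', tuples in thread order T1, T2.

(re-executing from step 3 with the substitution; state before step 3: counter=8 r=(0,7) succ=(0,1) retry=(0,0))
step 3 (T1 CAS): counter=8 r=(0,7) succ=(0,1) retry=(1,0)
step 4 (T2 LOAD): counter=8 r=(0,8) succ=(0,1) retry=(1,0)
step 5 (T1 CAS): counter=8 r=(0,8) succ=(0,1) retry=(2,0)
step 6 (T1 LOAD): counter=8 r=(8,8) succ=(0,1) retry=(2,0)
step 7 (T1 CAS): counter=9 r=(8,8) succ=(1,1) retry=(2,0)
step 8 (T2 CAS): counter=9 r=(8,8) succ=(1,1) retry=(2,1)
step 9 (T2 LOAD): counter=9 r=(8,9) succ=(1,1) retry=(2,1)
step 10 (T2 CAS): counter=10 r=(8,9) succ=(1,2) retry=(2,1)

counter=10 r=(8,9) succ=(1,2) retry=(2,1)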